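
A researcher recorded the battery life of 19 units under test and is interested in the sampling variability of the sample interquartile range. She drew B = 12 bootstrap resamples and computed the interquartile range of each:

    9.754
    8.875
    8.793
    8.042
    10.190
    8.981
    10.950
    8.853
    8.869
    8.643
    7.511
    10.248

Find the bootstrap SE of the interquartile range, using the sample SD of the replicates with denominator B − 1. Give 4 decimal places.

SE* = 0.9752

Bootstrap SE is the standard deviation of the 12 replicate interquartile ranges.
Mean of replicates: (9.754 + 8.875 + 8.793 + 8.042 + 10.190 + 8.981 + 10.950 + 8.853 + 8.869 + 8.643 + 7.511 + 10.248) / 12 = 109.70900 / 12 = 9.14242
Sum of squared deviations: (+0.61158)² + (−0.26742)² + (−0.34942)² + (−1.10042)² + (+1.04758)² + (−0.16142)² + (+1.80758)² + (−0.28942)² + (−0.27342)² + (−0.49942)² + (−1.63142)² + (+1.10558)² = 10.46117
Variance = 10.46117 / 11 = 0.95102
SE* = √0.95102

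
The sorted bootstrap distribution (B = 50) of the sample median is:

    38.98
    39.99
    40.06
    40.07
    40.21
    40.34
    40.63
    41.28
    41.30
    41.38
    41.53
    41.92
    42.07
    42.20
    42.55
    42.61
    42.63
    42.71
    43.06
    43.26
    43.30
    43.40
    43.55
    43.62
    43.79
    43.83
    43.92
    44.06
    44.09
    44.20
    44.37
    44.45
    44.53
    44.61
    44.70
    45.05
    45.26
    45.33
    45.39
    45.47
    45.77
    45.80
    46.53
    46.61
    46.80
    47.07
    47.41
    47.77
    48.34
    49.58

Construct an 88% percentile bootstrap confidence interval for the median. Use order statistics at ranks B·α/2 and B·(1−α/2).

α = 0.12; lower rank = 50 × 0.060 = 3; upper rank = 50 × 0.940 = 47.
The 3rd smallest replicate is 40.06; the 47th is 47.41.

(40.06, 47.41)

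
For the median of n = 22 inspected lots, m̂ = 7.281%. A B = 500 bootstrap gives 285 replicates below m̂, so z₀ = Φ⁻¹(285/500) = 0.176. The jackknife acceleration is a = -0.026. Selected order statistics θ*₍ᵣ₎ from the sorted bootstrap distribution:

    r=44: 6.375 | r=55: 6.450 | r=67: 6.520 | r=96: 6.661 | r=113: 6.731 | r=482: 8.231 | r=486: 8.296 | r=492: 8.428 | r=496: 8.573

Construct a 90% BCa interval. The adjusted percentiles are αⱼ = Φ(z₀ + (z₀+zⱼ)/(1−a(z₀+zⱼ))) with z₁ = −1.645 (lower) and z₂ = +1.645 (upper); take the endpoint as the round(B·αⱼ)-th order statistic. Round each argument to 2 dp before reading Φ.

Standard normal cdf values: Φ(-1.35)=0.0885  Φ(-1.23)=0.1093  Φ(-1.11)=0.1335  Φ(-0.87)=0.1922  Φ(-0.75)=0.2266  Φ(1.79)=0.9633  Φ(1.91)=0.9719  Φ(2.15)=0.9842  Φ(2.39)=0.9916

(6.375, 8.296)

Lower: z₀ + z₁ = 0.176 + (-1.645) = -1.469; 1 − a(z₀+z₁) = 1 − (-0.026)(-1.469) = 0.9618; argument = 0.176 + (-1.469)/0.9618 = -1.3513 → -1.35.
α₁ = Φ(-1.35) = 0.0885; rank = round(500 × 0.0885) = 44; θ*₍44₎ = 6.375.
Upper: z₀ + z₂ = 1.821; 1 − a(z₀+z₂) = 1.0473; argument = 1.9147 → 1.91; α₂ = 0.9719; rank = 486; θ*₍486₎ = 8.296.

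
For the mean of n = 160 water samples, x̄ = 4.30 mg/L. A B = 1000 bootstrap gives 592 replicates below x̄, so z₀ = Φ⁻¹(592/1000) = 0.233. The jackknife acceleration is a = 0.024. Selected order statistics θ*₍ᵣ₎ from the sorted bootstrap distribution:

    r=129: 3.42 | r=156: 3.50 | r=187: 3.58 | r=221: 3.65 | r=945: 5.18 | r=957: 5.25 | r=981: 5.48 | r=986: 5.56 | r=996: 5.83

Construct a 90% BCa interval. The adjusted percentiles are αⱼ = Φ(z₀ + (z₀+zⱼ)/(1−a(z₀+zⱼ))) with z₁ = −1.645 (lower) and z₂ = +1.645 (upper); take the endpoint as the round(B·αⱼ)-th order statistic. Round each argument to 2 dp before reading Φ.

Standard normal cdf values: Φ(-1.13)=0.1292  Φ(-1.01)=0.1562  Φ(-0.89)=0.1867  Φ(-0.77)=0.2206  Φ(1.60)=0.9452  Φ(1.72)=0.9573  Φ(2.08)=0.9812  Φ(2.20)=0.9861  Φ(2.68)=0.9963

(3.42, 5.56)

Lower: z₀ + z₁ = 0.233 + (-1.645) = -1.412; 1 − a(z₀+z₁) = 1 − (0.024)(-1.412) = 1.0339; argument = 0.233 + (-1.412)/1.0339 = -1.1327 → -1.13.
α₁ = Φ(-1.13) = 0.1292; rank = round(1000 × 0.1292) = 129; θ*₍129₎ = 3.42.
Upper: z₀ + z₂ = 1.878; 1 − a(z₀+z₂) = 0.9549; argument = 2.1996 → 2.20; α₂ = 0.9861; rank = 986; θ*₍986₎ = 5.56.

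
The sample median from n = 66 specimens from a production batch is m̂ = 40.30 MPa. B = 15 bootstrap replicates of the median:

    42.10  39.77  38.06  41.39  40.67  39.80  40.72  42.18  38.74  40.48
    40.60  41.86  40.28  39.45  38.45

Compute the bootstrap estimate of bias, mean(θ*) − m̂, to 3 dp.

mean(θ*) = (42.10 + 39.77 + 38.06 + 41.39 + 40.67 + 39.80 + 40.72 + 42.18 + 38.74 + 40.48 + 40.60 + 41.86 + 40.28 + 39.45 + 38.45) / 15 = 40.3033
bias = 40.3033 − 40.30

bias = +0.003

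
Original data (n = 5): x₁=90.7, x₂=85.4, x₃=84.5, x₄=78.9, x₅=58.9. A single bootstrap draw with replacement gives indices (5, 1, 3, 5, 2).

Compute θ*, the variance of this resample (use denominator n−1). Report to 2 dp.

θ* = 240.25

Resample values: 58.9, 90.7, 84.5, 58.9, 85.4.
Mean = 75.6800; sum of squared deviations = 961.0080
s² = 961.0080 / 4 = 240.2520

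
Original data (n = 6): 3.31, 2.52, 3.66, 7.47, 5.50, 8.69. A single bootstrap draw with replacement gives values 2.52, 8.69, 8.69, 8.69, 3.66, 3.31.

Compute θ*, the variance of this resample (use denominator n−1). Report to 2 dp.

θ* = 9.30

Mean = 5.9267; sum of squared deviations = 46.4981
s² = 46.4981 / 5 = 9.2996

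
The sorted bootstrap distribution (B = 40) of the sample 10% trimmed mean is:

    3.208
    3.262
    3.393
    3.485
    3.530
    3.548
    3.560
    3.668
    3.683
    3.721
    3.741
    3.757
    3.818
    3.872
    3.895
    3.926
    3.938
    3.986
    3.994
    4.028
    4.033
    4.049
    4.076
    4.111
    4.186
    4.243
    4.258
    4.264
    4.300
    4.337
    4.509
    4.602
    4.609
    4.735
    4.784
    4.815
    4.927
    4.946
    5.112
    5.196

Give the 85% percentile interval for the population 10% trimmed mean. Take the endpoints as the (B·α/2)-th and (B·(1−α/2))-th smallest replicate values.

(3.393, 4.927)

α = 0.15; lower rank = 40 × 0.075 = 3; upper rank = 40 × 0.925 = 37.
The 3rd smallest replicate is 3.393; the 37th is 4.927.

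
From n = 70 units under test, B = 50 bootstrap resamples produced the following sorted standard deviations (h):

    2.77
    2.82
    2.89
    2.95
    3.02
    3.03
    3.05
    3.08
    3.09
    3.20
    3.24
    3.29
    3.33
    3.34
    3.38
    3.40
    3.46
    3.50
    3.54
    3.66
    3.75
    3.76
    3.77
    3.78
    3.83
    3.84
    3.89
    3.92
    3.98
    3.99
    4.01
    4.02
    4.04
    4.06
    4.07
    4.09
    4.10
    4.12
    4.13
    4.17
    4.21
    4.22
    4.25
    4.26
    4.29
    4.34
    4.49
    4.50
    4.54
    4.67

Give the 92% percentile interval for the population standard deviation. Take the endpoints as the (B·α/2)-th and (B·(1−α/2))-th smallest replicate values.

(2.82, 4.50)

α = 0.08; lower rank = 50 × 0.040 = 2; upper rank = 50 × 0.960 = 48.
The 2nd smallest replicate is 2.82; the 48th is 4.50.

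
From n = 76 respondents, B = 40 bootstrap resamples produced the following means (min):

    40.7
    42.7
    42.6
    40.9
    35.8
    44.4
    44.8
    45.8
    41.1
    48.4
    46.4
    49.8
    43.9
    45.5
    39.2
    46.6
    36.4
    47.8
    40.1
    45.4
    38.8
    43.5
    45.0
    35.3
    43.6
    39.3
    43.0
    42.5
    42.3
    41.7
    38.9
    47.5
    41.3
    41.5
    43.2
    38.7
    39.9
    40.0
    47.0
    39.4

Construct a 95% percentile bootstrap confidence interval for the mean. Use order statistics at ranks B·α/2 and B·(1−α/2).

(35.3, 48.4)

Sorted replicates: 35.3, 35.8, 36.4, 38.7, 38.8, 38.9, 39.2, 39.3, 39.4, 39.9, 40.0, 40.1, 40.7, 40.9, 41.1, 41.3, 41.5, 41.7, 42.3, 42.5, 42.6, 42.7, 43.0, 43.2, 43.5, 43.6, 43.9, 44.4, 44.8, 45.0, 45.4, 45.5, 45.8, 46.4, 46.6, 47.0, 47.5, 47.8, 48.4, 49.8
α = 0.05; lower rank = 40 × 0.025 = 1; upper rank = 40 × 0.975 = 39.
The 1st smallest replicate is 35.3; the 39th is 48.4.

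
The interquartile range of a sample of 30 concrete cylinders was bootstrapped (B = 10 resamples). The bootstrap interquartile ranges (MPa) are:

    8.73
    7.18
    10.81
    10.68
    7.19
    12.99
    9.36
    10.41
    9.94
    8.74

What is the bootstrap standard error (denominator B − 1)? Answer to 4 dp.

SE* = 1.7674

Bootstrap SE is the standard deviation of the 10 replicate interquartile ranges.
Mean of replicates: (8.73 + 7.18 + 10.81 + 10.68 + 7.19 + 12.99 + 9.36 + 10.41 + 9.94 + 8.74) / 10 = 96.03000 / 10 = 9.60300
Sum of squared deviations: (−0.87300)² + (−2.42300)² + (+1.20700)² + (+1.07700)² + (−2.41300)² + (+3.38700)² + (−0.24300)² + (+0.80700)² + (+0.33700)² + (−0.86300)² = 28.11281
Variance = 28.11281 / 9 = 3.12365
SE* = √3.12365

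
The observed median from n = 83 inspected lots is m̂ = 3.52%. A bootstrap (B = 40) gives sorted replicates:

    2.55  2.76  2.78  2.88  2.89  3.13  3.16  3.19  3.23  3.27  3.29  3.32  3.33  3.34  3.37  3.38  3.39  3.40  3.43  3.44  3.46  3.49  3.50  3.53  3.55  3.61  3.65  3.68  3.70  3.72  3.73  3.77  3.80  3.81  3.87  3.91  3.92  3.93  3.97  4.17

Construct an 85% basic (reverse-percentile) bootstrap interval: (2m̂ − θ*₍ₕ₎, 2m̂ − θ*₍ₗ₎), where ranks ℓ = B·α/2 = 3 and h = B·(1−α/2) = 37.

(3.12, 4.26)

Percentile endpoints at ranks 3 and 37: θ*₍3₎ = 2.78, θ*₍37₎ = 3.92.
Basic interval reflects these around m̂:
  lower = 2 × 3.52 − 3.92 = 3.12
  upper = 2 × 3.52 − 2.78 = 4.26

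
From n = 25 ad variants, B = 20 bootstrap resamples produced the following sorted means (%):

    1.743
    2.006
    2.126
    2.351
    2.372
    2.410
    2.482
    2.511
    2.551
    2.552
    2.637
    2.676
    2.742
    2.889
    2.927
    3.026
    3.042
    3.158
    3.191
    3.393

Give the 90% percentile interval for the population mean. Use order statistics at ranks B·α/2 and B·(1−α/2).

α = 0.10; lower rank = 20 × 0.050 = 1; upper rank = 20 × 0.950 = 19.
The 1st smallest replicate is 1.743; the 19th is 3.191.

(1.743, 3.191)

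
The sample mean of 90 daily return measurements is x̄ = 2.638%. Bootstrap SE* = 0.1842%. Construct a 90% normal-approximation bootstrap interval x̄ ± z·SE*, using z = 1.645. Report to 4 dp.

Margin = 1.645 × 0.1842 = 0.30301
Interval: 2.638 ± 0.30301

(2.3350, 2.9410)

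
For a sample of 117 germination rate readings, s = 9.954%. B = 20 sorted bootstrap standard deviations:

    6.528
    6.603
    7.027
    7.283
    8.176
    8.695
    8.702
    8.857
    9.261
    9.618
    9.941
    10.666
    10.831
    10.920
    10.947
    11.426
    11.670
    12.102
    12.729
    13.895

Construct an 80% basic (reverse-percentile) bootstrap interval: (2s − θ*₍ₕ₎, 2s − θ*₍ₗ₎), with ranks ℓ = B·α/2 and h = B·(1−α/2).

(7.806, 13.305)

Percentile endpoints at ranks 2 and 18: θ*₍2₎ = 6.603, θ*₍18₎ = 12.102.
Basic interval reflects these around s:
  lower = 2 × 9.954 − 12.102 = 7.806
  upper = 2 × 9.954 − 6.603 = 13.305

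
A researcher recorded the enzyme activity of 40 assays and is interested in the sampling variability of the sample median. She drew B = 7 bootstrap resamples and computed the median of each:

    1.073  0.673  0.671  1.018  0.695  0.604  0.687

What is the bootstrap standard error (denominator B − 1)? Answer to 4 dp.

Bootstrap SE is the standard deviation of the 7 replicate medians.
Mean of replicates: (1.073 + 0.673 + 0.671 + 1.018 + 0.695 + 0.604 + 0.687) / 7 = 5.42100 / 7 = 0.77443
Sum of squared deviations: (+0.29857)² + (−0.10143)² + (−0.10343)² + (+0.24357)² + (−0.07943)² + (−0.17043)² + (−0.08743)² = 0.21246
Variance = 0.21246 / 6 = 0.03541
SE* = √0.03541

SE* = 0.1882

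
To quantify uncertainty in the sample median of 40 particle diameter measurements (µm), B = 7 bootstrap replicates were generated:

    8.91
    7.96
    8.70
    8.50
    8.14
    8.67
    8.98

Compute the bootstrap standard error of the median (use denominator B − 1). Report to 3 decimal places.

SE* = 0.381

Bootstrap SE is the standard deviation of the 7 replicate medians.
Mean of replicates: (8.91 + 7.96 + 8.70 + 8.50 + 8.14 + 8.67 + 8.98) / 7 = 59.8600 / 7 = 8.5514
Sum of squared deviations: (+0.3586)² + (−0.5914)² + (+0.1486)² + (−0.0514)² + (−0.4114)² + (+0.1186)² + (+0.4286)² = 0.8701
Variance = 0.8701 / 6 = 0.1450
SE* = √0.1450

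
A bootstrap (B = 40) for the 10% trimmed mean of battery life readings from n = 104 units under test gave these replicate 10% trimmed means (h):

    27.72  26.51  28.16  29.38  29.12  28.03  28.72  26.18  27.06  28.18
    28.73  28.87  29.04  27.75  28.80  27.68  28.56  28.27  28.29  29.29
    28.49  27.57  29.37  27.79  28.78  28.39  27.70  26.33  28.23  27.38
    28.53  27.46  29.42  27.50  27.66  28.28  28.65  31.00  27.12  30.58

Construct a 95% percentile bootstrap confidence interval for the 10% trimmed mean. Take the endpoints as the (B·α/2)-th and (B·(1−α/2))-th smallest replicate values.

(26.18, 30.58)

Sorted replicates: 26.18, 26.33, 26.51, 27.06, 27.12, 27.38, 27.46, 27.50, 27.57, 27.66, 27.68, 27.70, 27.72, 27.75, 27.79, 28.03, 28.16, 28.18, 28.23, 28.27, 28.28, 28.29, 28.39, 28.49, 28.53, 28.56, 28.65, 28.72, 28.73, 28.78, 28.80, 28.87, 29.04, 29.12, 29.29, 29.37, 29.38, 29.42, 30.58, 31.00
α = 0.05; lower rank = 40 × 0.025 = 1; upper rank = 40 × 0.975 = 39.
The 1st smallest replicate is 26.18; the 39th is 30.58.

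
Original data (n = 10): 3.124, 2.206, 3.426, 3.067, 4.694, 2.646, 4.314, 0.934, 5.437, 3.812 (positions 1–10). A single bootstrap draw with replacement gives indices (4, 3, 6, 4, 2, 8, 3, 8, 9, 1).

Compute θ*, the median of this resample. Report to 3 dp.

θ* = 3.067

Resample values: 3.067, 3.426, 2.646, 3.067, 2.206, 0.934, 3.426, 0.934, 5.437, 3.124.
Sorted: 0.934, 0.934, 2.206, 2.646, 3.067, 3.067, 3.124, 3.426, 3.426, 5.437
Median = average of the two middle values = 3.067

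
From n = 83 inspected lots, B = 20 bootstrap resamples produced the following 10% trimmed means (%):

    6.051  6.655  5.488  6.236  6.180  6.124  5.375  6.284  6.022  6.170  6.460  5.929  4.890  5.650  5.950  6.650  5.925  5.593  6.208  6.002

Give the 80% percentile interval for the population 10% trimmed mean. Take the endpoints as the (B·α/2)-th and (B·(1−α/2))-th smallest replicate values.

Sorted replicates: 4.890, 5.375, 5.488, 5.593, 5.650, 5.925, 5.929, 5.950, 6.002, 6.022, 6.051, 6.124, 6.170, 6.180, 6.208, 6.236, 6.284, 6.460, 6.650, 6.655
α = 0.20; lower rank = 20 × 0.100 = 2; upper rank = 20 × 0.900 = 18.
The 2nd smallest replicate is 5.375; the 18th is 6.460.

(5.375, 6.460)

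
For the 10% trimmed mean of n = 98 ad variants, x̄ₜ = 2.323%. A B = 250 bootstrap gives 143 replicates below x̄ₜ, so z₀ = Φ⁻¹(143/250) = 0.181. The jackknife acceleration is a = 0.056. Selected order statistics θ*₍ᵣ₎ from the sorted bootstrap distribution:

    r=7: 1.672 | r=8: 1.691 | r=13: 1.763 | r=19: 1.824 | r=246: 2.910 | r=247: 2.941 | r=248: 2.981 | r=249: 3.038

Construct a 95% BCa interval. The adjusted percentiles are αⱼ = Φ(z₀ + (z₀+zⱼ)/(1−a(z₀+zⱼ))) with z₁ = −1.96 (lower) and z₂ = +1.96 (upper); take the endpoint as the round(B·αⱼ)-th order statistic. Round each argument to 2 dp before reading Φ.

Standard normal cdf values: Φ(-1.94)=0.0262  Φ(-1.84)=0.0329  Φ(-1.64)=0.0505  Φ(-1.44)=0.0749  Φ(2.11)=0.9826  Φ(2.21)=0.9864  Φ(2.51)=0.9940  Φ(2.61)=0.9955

(1.824, 3.038)

Lower: z₀ + z₁ = 0.181 + (-1.960) = -1.779; 1 − a(z₀+z₁) = 1 − (0.056)(-1.779) = 1.0996; argument = 0.181 + (-1.779)/1.0996 = -1.4368 → -1.44.
α₁ = Φ(-1.44) = 0.0749; rank = round(250 × 0.0749) = 19; θ*₍19₎ = 1.824.
Upper: z₀ + z₂ = 2.141; 1 − a(z₀+z₂) = 0.8801; argument = 2.6137 → 2.61; α₂ = 0.9955; rank = 249; θ*₍249₎ = 3.038.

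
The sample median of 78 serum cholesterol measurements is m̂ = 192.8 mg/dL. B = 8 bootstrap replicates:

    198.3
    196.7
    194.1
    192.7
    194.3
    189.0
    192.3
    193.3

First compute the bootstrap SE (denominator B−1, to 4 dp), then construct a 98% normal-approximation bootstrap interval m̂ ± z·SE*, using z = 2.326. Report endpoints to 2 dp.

Mean of replicates = 193.8375; sum of squared deviations = 55.7388; SE* = √(55.7388/7) = 2.8218
Margin = 2.326 × 2.8218 = 6.564
Interval: 192.8 ± 6.564

(186.24, 199.36)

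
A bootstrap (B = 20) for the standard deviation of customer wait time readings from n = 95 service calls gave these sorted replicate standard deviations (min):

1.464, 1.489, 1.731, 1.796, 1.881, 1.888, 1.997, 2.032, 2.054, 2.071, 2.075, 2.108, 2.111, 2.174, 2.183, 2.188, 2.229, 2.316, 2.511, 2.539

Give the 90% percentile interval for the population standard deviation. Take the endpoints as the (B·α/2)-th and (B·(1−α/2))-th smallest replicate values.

(1.464, 2.511)

α = 0.10; lower rank = 20 × 0.050 = 1; upper rank = 20 × 0.950 = 19.
The 1st smallest replicate is 1.464; the 19th is 2.511.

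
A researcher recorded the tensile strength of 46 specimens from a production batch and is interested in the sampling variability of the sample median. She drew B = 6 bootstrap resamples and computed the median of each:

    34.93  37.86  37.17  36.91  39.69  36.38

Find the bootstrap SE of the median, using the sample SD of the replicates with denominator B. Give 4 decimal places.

Bootstrap SE is the standard deviation of the 6 replicate medians.
Mean of replicates: (34.93 + 37.86 + 37.17 + 36.91 + 39.69 + 36.38) / 6 = 222.94000 / 6 = 37.15667
Sum of squared deviations: (−2.22667)² + (+0.70333)² + (+0.01333)² + (−0.24667)² + (+2.53333)² + (−0.77667)² = 12.53473
Variance = 12.53473 / 6 = 2.08912
SE* = √2.08912

SE* = 1.4454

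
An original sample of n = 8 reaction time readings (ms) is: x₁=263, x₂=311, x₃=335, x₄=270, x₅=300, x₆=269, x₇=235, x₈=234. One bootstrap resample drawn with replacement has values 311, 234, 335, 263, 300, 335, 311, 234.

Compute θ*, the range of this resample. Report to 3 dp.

θ* = 101.000

Range = 335 − 234 = 101.000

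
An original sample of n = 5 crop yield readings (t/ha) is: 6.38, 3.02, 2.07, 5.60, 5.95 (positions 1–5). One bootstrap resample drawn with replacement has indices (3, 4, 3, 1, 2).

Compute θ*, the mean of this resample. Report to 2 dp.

Resample values: 2.07, 5.60, 2.07, 6.38, 3.02.
Mean = (2.07 + 5.60 + 2.07 + 6.38 + 3.02) / 5 = 19.140 / 5 = 3.83

θ* = 3.83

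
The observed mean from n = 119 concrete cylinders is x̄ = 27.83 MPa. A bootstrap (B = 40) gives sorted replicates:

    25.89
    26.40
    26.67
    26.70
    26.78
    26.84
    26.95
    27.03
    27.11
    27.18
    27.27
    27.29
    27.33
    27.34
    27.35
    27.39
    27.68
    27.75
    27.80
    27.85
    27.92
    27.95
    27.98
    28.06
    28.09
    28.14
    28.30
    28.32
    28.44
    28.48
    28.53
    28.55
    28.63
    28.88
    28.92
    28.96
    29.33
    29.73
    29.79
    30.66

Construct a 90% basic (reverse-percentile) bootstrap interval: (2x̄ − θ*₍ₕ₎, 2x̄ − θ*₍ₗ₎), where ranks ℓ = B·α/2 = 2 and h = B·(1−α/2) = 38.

(25.93, 29.26)

Percentile endpoints at ranks 2 and 38: θ*₍2₎ = 26.40, θ*₍38₎ = 29.73.
Basic interval reflects these around x̄:
  lower = 2 × 27.83 − 29.73 = 25.93
  upper = 2 × 27.83 − 26.40 = 29.26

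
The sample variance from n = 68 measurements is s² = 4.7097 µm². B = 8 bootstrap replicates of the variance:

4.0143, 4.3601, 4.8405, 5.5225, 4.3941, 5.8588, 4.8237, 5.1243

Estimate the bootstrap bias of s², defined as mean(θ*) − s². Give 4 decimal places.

bias = +0.1576

mean(θ*) = (4.0143 + 4.3601 + 4.8405 + 5.5225 + 4.3941 + 5.8588 + 4.8237 + 5.1243) / 8 = 4.86729
bias = 4.86729 − 4.7097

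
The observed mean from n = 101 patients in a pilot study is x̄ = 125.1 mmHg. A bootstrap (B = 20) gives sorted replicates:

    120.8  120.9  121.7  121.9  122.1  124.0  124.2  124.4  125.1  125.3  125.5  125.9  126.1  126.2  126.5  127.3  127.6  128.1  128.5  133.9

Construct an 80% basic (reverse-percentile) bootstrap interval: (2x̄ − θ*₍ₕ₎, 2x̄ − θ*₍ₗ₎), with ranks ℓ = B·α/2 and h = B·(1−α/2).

Percentile endpoints at ranks 2 and 18: θ*₍2₎ = 120.9, θ*₍18₎ = 128.1.
Basic interval reflects these around x̄:
  lower = 2 × 125.1 − 128.1 = 122.1
  upper = 2 × 125.1 − 120.9 = 129.3

(122.1, 129.3)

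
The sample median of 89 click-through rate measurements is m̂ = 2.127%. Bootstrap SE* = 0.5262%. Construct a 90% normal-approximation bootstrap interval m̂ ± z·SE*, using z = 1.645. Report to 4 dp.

Margin = 1.645 × 0.5262 = 0.86560
Interval: 2.127 ± 0.86560

(1.2614, 2.9926)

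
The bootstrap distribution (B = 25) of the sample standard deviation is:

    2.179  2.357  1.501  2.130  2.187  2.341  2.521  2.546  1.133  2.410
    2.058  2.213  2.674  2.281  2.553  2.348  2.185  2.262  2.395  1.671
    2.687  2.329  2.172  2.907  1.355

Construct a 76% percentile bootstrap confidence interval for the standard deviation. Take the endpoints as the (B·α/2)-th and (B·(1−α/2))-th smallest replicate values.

(1.501, 2.553)

Sorted replicates: 1.133, 1.355, 1.501, 1.671, 2.058, 2.130, 2.172, 2.179, 2.185, 2.187, 2.213, 2.262, 2.281, 2.329, 2.341, 2.348, 2.357, 2.395, 2.410, 2.521, 2.546, 2.553, 2.674, 2.687, 2.907
α = 0.24; lower rank = 25 × 0.120 = 3; upper rank = 25 × 0.880 = 22.
The 3rd smallest replicate is 1.501; the 22nd is 2.553.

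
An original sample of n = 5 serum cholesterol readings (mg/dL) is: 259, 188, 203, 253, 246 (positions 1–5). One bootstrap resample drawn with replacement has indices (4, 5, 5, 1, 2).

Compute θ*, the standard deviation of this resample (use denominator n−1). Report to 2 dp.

Resample values: 253, 246, 246, 259, 188.
Mean = 238.4000; sum of squared deviations = 3293.2000
s² = 3293.2000 / 4 = 823.3000
s = √823.3000 = 28.69

θ* = 28.69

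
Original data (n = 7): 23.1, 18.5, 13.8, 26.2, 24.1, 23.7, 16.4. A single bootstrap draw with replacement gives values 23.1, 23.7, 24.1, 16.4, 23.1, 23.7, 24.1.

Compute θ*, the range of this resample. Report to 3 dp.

Range = 24.1 − 16.4 = 7.700

θ* = 7.700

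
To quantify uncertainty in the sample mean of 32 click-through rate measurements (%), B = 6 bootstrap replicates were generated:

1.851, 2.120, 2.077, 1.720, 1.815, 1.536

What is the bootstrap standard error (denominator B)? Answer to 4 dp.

SE* = 0.2005

Bootstrap SE is the standard deviation of the 6 replicate means.
Mean of replicates: (1.851 + 2.120 + 2.077 + 1.720 + 1.815 + 1.536) / 6 = 11.119000 / 6 = 1.853167
Sum of squared deviations: (−0.002167)² + (+0.266833)² + (+0.223833)² + (−0.133167)² + (−0.038167)² + (−0.317167)² = 0.241091
Variance = 0.241091 / 6 = 0.040182
SE* = √0.040182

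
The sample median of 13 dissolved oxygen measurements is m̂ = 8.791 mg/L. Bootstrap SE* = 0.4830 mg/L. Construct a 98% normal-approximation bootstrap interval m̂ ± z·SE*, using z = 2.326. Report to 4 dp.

Margin = 2.326 × 0.4830 = 1.12346
Interval: 8.791 ± 1.12346

(7.6675, 9.9145)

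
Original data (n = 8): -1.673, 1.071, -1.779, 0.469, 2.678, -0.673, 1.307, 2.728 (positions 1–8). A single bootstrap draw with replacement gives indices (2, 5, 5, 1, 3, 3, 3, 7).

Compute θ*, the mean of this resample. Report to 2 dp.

θ* = 0.09

Resample values: 1.071, 2.678, 2.678, -1.673, -1.779, -1.779, -1.779, 1.307.
Mean = (1.071 + 2.678 + 2.678 + (-1.673) + (-1.779) + (-1.779) + (-1.779) + 1.307) / 8 = 0.7240 / 8 = 0.09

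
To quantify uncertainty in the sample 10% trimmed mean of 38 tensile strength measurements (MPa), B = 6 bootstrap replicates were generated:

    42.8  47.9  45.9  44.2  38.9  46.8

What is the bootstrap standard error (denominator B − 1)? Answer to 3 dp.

SE* = 3.259

Bootstrap SE is the standard deviation of the 6 replicate 10% trimmed means.
Mean of replicates: (42.8 + 47.9 + 45.9 + 44.2 + 38.9 + 46.8) / 6 = 266.5000 / 6 = 44.4167
Sum of squared deviations: (−1.6167)² + (+3.4833)² + (+1.4833)² + (−0.2167)² + (−5.5167)² + (+2.3833)² = 53.1083
Variance = 53.1083 / 5 = 10.6217
SE* = √10.6217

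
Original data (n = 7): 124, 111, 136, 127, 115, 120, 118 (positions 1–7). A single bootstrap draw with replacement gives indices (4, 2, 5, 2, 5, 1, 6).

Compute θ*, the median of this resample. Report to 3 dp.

θ* = 115.000

Resample values: 127, 111, 115, 111, 115, 124, 120.
Sorted: 111, 111, 115, 115, 120, 124, 127
Median = middle value = 115.000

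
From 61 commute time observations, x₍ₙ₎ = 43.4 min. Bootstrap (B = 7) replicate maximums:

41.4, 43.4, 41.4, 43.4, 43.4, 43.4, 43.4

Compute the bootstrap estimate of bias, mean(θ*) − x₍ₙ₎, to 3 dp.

mean(θ*) = (41.4 + 43.4 + 41.4 + 43.4 + 43.4 + 43.4 + 43.4) / 7 = 42.8286
bias = 42.8286 − 43.4

bias = −0.571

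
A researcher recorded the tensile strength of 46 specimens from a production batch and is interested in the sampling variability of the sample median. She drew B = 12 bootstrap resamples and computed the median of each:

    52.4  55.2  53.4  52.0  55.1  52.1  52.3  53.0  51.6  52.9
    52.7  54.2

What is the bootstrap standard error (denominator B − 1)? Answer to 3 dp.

SE* = 1.187

Bootstrap SE is the standard deviation of the 12 replicate medians.
Mean of replicates: (52.4 + 55.2 + 53.4 + 52.0 + 55.1 + 52.1 + 52.3 + 53.0 + 51.6 + 52.9 + 52.7 + 54.2) / 12 = 636.9000 / 12 = 53.0750
Sum of squared deviations: (−0.6750)² + (+2.1250)² + (+0.3250)² + (−1.0750)² + (+2.0250)² + (−0.9750)² + (−0.7750)² + (−0.0750)² + (−1.4750)² + (−0.1750)² + (−0.3750)² + (+1.1250)² = 15.5025
Variance = 15.5025 / 11 = 1.4093
SE* = √1.4093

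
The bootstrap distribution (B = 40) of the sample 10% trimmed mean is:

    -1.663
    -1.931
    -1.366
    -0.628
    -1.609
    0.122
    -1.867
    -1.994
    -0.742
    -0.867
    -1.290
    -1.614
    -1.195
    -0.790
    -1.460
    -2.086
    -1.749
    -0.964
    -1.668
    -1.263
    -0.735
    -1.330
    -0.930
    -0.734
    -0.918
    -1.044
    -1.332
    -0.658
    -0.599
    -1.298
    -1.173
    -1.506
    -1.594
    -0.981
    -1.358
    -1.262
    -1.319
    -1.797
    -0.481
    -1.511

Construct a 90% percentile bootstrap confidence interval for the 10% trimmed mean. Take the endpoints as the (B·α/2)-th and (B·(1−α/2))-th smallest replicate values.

Sorted replicates: -2.086, -1.994, -1.931, -1.867, -1.797, -1.749, -1.668, -1.663, -1.614, -1.609, -1.594, -1.511, -1.506, -1.460, -1.366, -1.358, -1.332, -1.330, -1.319, -1.298, -1.290, -1.263, -1.262, -1.195, -1.173, -1.044, -0.981, -0.964, -0.930, -0.918, -0.867, -0.790, -0.742, -0.735, -0.734, -0.658, -0.628, -0.599, -0.481, 0.122
α = 0.10; lower rank = 40 × 0.050 = 2; upper rank = 40 × 0.950 = 38.
The 2nd smallest replicate is -1.994; the 38th is -0.599.

(-1.994, -0.599)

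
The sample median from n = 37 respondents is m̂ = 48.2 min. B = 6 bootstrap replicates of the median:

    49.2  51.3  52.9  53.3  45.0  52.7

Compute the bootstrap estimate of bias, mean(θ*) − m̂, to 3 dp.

bias = +2.533

mean(θ*) = (49.2 + 51.3 + 52.9 + 53.3 + 45.0 + 52.7) / 6 = 50.7333
bias = 50.7333 − 48.2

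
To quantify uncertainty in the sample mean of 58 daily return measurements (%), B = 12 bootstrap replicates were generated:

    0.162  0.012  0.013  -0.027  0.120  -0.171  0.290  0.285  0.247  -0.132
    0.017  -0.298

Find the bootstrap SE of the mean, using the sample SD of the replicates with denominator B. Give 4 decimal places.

Bootstrap SE is the standard deviation of the 12 replicate means.
Mean of replicates: (0.162 + 0.012 + 0.013 + (-0.027) + 0.120 + (-0.171) + 0.290 + 0.285 + 0.247 + (-0.132) + 0.017 + (-0.298)) / 12 = 0.51800 / 12 = 0.04317
Sum of squared deviations: (+0.11883)² + (−0.03117)² + (−0.03017)² + (−0.07017)² + (+0.07683)² + (−0.21417)² + (+0.24683)² + (+0.24183)² + (+0.20383)² + (−0.17517)² + (−0.02617)² + (−0.34117)² = 0.38142
Variance = 0.38142 / 12 = 0.03178
SE* = √0.03178

SE* = 0.1783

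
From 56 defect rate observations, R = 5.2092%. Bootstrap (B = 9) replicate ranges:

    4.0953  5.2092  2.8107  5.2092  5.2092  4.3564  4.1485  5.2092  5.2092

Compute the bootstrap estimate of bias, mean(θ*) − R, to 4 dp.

bias = −0.6029

mean(θ*) = (4.0953 + 5.2092 + 2.8107 + 5.2092 + 5.2092 + 4.3564 + 4.1485 + 5.2092 + 5.2092) / 9 = 4.60632
bias = 4.60632 − 5.2092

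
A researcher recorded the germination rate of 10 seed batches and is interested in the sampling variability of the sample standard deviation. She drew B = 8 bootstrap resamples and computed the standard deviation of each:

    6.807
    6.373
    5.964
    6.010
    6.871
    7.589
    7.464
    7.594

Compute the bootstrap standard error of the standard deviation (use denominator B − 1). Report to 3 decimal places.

SE* = 0.676

Bootstrap SE is the standard deviation of the 8 replicate standard deviations.
Mean of replicates: (6.807 + 6.373 + 5.964 + 6.010 + 6.871 + 7.589 + 7.464 + 7.594) / 8 = 54.6720 / 8 = 6.8340
Sum of squared deviations: (−0.0270)² + (−0.4610)² + (−0.8700)² + (−0.8240)² + (+0.0370)² + (+0.7550)² + (+0.6300)² + (+0.7600)² = 3.1950
Variance = 3.1950 / 7 = 0.4564
SE* = √0.4564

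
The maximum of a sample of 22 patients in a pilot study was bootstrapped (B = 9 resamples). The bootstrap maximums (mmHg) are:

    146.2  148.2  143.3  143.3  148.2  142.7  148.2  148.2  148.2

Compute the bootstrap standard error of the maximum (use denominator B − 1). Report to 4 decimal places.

Bootstrap SE is the standard deviation of the 9 replicate maximums.
Mean of replicates: (146.2 + 148.2 + 143.3 + 143.3 + 148.2 + 142.7 + 148.2 + 148.2 + 148.2) / 9 = 1316.50000 / 9 = 146.27778
Sum of squared deviations: (−0.07778)² + (+1.92222)² + (−2.97778)² + (−2.97778)² + (+1.92222)² + (−3.57778)² + (+1.92222)² + (+1.92222)² + (+1.92222)² = 49.01556
Variance = 49.01556 / 8 = 6.12694
SE* = √6.12694

SE* = 2.4753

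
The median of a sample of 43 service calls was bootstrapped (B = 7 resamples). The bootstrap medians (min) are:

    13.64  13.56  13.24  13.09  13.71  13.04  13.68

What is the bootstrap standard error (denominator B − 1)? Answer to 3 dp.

SE* = 0.290

Bootstrap SE is the standard deviation of the 7 replicate medians.
Mean of replicates: (13.64 + 13.56 + 13.24 + 13.09 + 13.71 + 13.04 + 13.68) / 7 = 93.9600 / 7 = 13.4229
Sum of squared deviations: (+0.2171)² + (+0.1371)² + (−0.1829)² + (−0.3329)² + (+0.2871)² + (−0.3829)² + (+0.2571)² = 0.5053
Variance = 0.5053 / 6 = 0.0842
SE* = √0.0842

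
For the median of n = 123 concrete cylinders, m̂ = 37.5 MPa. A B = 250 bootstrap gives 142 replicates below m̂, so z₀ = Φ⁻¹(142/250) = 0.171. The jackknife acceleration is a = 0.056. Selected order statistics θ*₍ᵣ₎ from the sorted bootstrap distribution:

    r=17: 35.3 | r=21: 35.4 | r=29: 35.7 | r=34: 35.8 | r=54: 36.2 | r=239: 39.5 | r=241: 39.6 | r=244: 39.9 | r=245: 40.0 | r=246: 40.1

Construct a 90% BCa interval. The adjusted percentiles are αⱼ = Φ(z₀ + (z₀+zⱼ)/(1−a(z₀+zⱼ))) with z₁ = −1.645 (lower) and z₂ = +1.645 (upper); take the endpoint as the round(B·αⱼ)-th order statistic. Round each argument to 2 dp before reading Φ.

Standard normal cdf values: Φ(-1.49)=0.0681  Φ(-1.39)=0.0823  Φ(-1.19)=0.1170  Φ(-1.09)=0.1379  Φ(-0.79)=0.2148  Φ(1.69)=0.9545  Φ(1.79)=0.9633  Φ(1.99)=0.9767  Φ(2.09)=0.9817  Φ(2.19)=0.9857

Lower: z₀ + z₁ = 0.171 + (-1.645) = -1.474; 1 − a(z₀+z₁) = 1 − (0.056)(-1.474) = 1.0825; argument = 0.171 + (-1.474)/1.0825 = -1.1906 → -1.19.
α₁ = Φ(-1.19) = 0.1170; rank = round(250 × 0.1170) = 29; θ*₍29₎ = 35.7.
Upper: z₀ + z₂ = 1.816; 1 − a(z₀+z₂) = 0.8983; argument = 2.1926 → 2.19; α₂ = 0.9857; rank = 246; θ*₍246₎ = 40.1.

(35.7, 40.1)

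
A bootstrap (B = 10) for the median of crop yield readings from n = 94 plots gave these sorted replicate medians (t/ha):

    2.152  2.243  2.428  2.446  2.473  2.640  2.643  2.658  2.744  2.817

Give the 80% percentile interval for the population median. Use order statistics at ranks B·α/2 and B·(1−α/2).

α = 0.20; lower rank = 10 × 0.100 = 1; upper rank = 10 × 0.900 = 9.
The 1st smallest replicate is 2.152; the 9th is 2.744.

(2.152, 2.744)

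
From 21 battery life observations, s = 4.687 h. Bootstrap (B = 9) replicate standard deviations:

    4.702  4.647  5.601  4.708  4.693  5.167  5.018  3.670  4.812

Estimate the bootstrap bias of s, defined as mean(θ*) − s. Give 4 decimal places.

mean(θ*) = (4.702 + 4.647 + 5.601 + 4.708 + 4.693 + 5.167 + 5.018 + 3.670 + 4.812) / 9 = 4.77978
bias = 4.77978 − 4.687

bias = +0.0928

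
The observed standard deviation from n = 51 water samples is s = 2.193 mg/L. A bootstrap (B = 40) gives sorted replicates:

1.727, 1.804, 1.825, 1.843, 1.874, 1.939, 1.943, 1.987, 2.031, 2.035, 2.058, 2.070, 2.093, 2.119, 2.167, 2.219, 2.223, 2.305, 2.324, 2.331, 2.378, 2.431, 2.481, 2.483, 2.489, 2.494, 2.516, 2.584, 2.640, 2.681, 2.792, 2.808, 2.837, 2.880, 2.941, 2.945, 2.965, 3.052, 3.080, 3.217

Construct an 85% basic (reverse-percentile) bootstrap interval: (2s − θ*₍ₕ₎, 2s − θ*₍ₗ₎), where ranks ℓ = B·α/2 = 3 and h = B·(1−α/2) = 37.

(1.421, 2.561)

Percentile endpoints at ranks 3 and 37: θ*₍3₎ = 1.825, θ*₍37₎ = 2.965.
Basic interval reflects these around s:
  lower = 2 × 2.193 − 2.965 = 1.421
  upper = 2 × 2.193 − 1.825 = 2.561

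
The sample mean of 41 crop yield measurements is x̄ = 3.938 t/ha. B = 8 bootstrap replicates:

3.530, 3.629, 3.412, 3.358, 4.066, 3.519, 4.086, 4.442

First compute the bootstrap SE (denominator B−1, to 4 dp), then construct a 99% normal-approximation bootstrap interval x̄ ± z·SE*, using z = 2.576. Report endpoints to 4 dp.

Mean of replicates = 3.7553; sum of squared deviations = 1.0757; SE* = √(1.0757/7) = 0.3920
Margin = 2.576 × 0.3920 = 1.00979
Interval: 3.938 ± 1.00979

(2.9282, 4.9478)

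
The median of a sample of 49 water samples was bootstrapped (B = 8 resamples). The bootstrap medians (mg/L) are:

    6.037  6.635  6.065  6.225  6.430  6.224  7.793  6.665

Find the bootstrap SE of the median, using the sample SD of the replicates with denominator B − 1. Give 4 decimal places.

SE* = 0.5703

Bootstrap SE is the standard deviation of the 8 replicate medians.
Mean of replicates: (6.037 + 6.635 + 6.065 + 6.225 + 6.430 + 6.224 + 7.793 + 6.665) / 8 = 52.07400 / 8 = 6.50925
Sum of squared deviations: (−0.47225)² + (+0.12575)² + (−0.44425)² + (−0.28425)² + (−0.07925)² + (−0.28525)² + (+1.28375)² + (+0.15575)² = 2.27691
Variance = 2.27691 / 7 = 0.32527
SE* = √0.32527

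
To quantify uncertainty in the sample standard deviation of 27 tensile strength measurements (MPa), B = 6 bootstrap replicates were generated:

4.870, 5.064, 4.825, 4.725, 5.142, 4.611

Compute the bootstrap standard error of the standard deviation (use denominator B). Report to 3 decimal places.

SE* = 0.183

Bootstrap SE is the standard deviation of the 6 replicate standard deviations.
Mean of replicates: (4.870 + 5.064 + 4.825 + 4.725 + 5.142 + 4.611) / 6 = 29.2370 / 6 = 4.8728
Sum of squared deviations: (−0.0028)² + (+0.1912)² + (−0.0478)² + (−0.1478)² + (+0.2692)² + (−0.2618)² = 0.2017
Variance = 0.2017 / 6 = 0.0336
SE* = √0.0336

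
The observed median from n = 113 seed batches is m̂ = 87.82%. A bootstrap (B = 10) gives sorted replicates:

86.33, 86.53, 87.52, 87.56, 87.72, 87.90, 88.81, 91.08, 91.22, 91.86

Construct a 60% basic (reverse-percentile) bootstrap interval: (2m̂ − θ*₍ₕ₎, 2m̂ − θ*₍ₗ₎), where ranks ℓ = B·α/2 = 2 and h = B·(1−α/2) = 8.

(84.56, 89.11)

Percentile endpoints at ranks 2 and 8: θ*₍2₎ = 86.53, θ*₍8₎ = 91.08.
Basic interval reflects these around m̂:
  lower = 2 × 87.82 − 91.08 = 84.56
  upper = 2 × 87.82 − 86.53 = 89.11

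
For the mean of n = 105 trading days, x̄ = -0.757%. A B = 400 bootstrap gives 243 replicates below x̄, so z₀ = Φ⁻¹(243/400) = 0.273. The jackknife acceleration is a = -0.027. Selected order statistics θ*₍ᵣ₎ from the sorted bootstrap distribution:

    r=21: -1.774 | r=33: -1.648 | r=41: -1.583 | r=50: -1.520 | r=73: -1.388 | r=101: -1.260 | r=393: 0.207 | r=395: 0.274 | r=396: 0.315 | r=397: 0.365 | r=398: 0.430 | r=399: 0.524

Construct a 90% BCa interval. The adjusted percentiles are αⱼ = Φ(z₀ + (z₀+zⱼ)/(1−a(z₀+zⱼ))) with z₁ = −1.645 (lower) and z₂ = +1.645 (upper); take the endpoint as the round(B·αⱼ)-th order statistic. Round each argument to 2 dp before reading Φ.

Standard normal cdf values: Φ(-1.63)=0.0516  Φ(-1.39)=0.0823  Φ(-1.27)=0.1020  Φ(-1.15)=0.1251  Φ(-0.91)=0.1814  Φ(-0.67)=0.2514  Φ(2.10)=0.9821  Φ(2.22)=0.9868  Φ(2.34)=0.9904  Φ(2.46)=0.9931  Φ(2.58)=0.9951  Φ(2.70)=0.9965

(-1.520, 0.207)

Lower: z₀ + z₁ = 0.273 + (-1.645) = -1.372; 1 − a(z₀+z₁) = 1 − (-0.027)(-1.372) = 0.9630; argument = 0.273 + (-1.372)/0.9630 = -1.1518 → -1.15.
α₁ = Φ(-1.15) = 0.1251; rank = round(400 × 0.1251) = 50; θ*₍50₎ = -1.520.
Upper: z₀ + z₂ = 1.918; 1 − a(z₀+z₂) = 1.0518; argument = 2.0966 → 2.10; α₂ = 0.9821; rank = 393; θ*₍393₎ = 0.207.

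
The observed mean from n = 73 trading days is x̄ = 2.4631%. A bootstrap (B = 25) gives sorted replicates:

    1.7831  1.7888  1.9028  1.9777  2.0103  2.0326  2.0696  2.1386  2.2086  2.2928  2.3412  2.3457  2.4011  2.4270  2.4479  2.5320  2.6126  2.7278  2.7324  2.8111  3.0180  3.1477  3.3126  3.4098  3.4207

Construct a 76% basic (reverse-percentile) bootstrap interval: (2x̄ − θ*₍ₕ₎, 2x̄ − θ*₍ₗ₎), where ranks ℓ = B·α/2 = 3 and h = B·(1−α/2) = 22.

(1.7785, 3.0234)

Percentile endpoints at ranks 3 and 22: θ*₍3₎ = 1.9028, θ*₍22₎ = 3.1477.
Basic interval reflects these around x̄:
  lower = 2 × 2.4631 − 3.1477 = 1.7785
  upper = 2 × 2.4631 − 1.9028 = 3.0234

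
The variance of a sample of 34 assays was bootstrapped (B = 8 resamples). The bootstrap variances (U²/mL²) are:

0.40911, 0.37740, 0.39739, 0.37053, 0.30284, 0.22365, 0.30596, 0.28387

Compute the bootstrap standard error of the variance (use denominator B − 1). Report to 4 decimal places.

SE* = 0.0647

Bootstrap SE is the standard deviation of the 8 replicate variances.
Mean of replicates: (0.40911 + 0.37740 + 0.39739 + 0.37053 + 0.30284 + 0.22365 + 0.30596 + 0.28387) / 8 = 2.670750 / 8 = 0.333844
Sum of squared deviations: (+0.075266)² + (+0.043556)² + (+0.063546)² + (+0.036686)² + (−0.031004)² + (−0.110194)² + (−0.027884)² + (−0.049974)² = 0.029325
Variance = 0.029325 / 7 = 0.004189
SE* = √0.004189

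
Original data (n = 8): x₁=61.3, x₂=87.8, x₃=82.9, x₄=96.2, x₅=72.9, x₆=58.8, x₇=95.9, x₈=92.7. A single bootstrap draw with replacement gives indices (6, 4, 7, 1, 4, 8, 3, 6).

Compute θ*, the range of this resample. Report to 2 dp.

Resample values: 58.8, 96.2, 95.9, 61.3, 96.2, 92.7, 82.9, 58.8.
Range = 96.2 − 58.8 = 37.40

θ* = 37.40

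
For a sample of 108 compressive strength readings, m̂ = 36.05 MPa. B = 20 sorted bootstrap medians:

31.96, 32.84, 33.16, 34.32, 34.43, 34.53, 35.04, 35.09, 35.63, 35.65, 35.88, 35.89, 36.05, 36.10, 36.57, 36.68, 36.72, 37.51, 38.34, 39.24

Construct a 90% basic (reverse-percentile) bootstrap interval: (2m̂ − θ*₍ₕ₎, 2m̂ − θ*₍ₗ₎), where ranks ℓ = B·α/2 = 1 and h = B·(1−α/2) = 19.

Percentile endpoints at ranks 1 and 19: θ*₍1₎ = 31.96, θ*₍19₎ = 38.34.
Basic interval reflects these around m̂:
  lower = 2 × 36.05 − 38.34 = 33.76
  upper = 2 × 36.05 − 31.96 = 40.14

(33.76, 40.14)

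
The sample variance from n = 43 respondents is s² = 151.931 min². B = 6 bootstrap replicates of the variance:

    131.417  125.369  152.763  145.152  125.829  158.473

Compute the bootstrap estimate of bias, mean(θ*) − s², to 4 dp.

bias = −12.0972

mean(θ*) = (131.417 + 125.369 + 152.763 + 145.152 + 125.829 + 158.473) / 6 = 139.83383
bias = 139.83383 − 151.931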